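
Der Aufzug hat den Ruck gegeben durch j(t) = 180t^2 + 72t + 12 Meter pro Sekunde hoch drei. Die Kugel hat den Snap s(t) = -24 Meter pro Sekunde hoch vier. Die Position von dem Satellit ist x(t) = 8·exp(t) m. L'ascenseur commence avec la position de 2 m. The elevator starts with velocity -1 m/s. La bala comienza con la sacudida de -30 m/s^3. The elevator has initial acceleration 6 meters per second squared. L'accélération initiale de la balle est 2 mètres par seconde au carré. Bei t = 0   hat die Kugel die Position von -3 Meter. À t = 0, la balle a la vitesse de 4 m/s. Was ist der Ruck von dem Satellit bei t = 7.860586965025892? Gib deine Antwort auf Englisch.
Starting from position x(t) = 8·exp(t), we take 3 derivatives. Differentiating position, we get velocity: v(t) = 8·exp(t). The derivative of velocity gives acceleration: a(t) = 8·exp(t). The derivative of acceleration gives jerk: j(t) = 8·exp(t). Using j(t) = 8·exp(t) and substituting t = 7.860586965025892, we find j = 20744.3356299982.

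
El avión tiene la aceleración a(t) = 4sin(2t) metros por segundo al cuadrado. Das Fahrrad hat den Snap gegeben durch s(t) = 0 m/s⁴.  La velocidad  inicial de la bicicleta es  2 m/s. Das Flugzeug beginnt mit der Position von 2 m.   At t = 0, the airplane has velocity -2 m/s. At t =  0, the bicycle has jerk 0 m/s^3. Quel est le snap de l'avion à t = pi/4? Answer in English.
We must differentiate our acceleration equation a(t) = 4·sin(2·t) 2 times. The derivative of acceleration gives jerk: j(t) = 8·cos(2·t). The derivative of jerk gives snap: s(t) = -16·sin(2·t). We have snap s(t) = -16·sin(2·t). Substituting t = pi/4: s(pi/4) = -16.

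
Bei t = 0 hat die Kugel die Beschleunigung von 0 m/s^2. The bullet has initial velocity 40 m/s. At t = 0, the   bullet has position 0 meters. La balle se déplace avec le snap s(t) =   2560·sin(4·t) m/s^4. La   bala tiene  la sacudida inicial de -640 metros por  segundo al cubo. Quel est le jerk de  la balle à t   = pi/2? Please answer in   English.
To solve this, we need to take 1 antiderivative of our snap equation s(t) = 2560·sin(4·t). Integrating snap and using the initial condition j(0) = -640, we get j(t) = -640·cos(4·t). Using j(t) = -640·cos(4·t) and substituting t = pi/2, we find j = -640.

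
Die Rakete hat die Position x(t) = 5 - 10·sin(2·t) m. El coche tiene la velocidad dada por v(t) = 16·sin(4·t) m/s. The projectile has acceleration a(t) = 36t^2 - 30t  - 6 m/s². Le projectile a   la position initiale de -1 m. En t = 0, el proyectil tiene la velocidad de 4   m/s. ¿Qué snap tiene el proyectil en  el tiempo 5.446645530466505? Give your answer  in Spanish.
Para resolver esto, necesitamos tomar 2 derivadas de nuestra ecuación de la aceleración a(t) = 36·t^2 - 30·t - 6. Tomando d/dt de a(t), encontramos j(t) = 72·t - 30. Tomando d/dt de j(t), encontramos s(t) = 72. Usando s(t) = 72 y sustituyendo t = 5.446645530466505, encontramos s = 72.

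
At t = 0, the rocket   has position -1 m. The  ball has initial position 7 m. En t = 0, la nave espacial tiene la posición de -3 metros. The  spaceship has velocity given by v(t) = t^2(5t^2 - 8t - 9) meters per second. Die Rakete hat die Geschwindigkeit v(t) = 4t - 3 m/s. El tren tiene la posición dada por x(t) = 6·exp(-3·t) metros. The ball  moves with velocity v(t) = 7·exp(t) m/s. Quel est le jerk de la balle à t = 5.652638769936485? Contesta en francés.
Pour résoudre ceci, nous devons prendre 2 dérivées de notre équation de la vitesse v(t) = 7·exp(t). En prenant d/dt de v(t), nous trouvons a(t) = 7·exp(t). En dérivant l'accélération, nous obtenons le jerk: j(t) = 7·exp(t). De l'équation du jerk j(t) = 7·exp(t), nous substituons t = 5.652638769936485 pour obtenir j = 1995.29845370957.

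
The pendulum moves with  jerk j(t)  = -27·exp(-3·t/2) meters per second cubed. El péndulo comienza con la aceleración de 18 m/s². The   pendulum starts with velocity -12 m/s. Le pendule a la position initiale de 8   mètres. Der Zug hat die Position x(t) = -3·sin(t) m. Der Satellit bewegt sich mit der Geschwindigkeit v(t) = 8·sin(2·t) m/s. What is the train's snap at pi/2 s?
We must differentiate our position equation x(t) = -3·sin(t) 4 times. Taking d/dt of x(t), we find v(t) = -3·cos(t). Differentiating velocity, we get acceleration: a(t) = 3·sin(t). Differentiating acceleration, we get jerk: j(t) = 3·cos(t). Taking d/dt of j(t), we find s(t) = -3·sin(t). We have snap s(t) = -3·sin(t). Substituting t = pi/2: s(pi/2) = -3.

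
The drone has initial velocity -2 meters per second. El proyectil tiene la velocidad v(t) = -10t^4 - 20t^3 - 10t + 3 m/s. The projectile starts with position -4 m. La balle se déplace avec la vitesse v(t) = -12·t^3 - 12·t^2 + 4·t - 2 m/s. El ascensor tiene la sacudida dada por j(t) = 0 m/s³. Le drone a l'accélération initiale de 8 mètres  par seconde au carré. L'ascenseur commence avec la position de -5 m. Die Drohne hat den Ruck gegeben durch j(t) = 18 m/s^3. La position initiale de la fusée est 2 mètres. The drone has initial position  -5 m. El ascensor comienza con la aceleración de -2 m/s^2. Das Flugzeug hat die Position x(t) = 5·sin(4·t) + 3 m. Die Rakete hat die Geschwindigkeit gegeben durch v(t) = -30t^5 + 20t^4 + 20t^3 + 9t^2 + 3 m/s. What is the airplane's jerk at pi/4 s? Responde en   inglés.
Starting from position x(t) = 5·sin(4·t) + 3, we take 3 derivatives. Taking d/dt of x(t), we find v(t) = 20·cos(4·t). The derivative of velocity gives acceleration: a(t) = -80·sin(4·t). The derivative of acceleration gives jerk: j(t) = -320·cos(4·t). Using j(t) = -320·cos(4·t) and substituting t = pi/4, we find j = 320.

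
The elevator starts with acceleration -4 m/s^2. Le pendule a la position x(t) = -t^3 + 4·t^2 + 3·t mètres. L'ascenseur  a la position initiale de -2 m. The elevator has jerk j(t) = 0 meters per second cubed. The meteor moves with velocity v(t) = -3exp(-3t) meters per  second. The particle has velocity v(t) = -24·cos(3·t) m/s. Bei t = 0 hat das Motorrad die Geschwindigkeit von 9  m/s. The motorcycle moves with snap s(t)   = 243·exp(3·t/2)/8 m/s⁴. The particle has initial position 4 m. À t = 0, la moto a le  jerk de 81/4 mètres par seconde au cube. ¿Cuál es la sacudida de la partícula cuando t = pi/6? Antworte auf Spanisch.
Debemos derivar nuestra ecuación de la velocidad v(t) = -24·cos(3·t) 2 veces. Tomando d/dt de v(t), encontramos a(t) = 72·sin(3·t). Tomando d/dt de a(t), encontramos j(t) = 216·cos(3·t). De la ecuación de la sacudida j(t) = 216·cos(3·t), sustituimos t = pi/6 para obtener j = 0.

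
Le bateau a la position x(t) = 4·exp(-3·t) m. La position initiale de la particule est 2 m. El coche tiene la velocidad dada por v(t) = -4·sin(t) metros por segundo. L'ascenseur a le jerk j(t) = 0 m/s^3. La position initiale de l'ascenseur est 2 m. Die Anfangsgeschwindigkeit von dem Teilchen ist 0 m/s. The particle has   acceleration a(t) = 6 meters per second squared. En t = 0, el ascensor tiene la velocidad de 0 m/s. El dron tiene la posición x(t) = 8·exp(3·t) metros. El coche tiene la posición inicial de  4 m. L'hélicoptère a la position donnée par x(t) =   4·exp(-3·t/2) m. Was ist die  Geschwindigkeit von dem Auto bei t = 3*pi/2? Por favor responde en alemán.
Aus der Gleichung für die Geschwindigkeit v(t) = -4·sin(t), setzen wir t = 3*pi/2 ein und erhalten v = 4.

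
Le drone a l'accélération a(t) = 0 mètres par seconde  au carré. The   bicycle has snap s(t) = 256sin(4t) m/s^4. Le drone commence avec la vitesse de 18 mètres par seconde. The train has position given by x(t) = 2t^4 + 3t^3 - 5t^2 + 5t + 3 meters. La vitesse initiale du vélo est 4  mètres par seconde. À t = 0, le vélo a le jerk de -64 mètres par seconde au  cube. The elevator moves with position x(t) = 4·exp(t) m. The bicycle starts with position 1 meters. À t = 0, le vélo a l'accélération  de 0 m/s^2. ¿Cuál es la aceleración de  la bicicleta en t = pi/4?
Para resolver esto, necesitamos tomar 2 integrales de nuestra ecuación del snap s(t) = 256·sin(4·t). La antiderivada del snap, con j(0) = -64, da la sacudida: j(t) = -64·cos(4·t). La integral de la sacudida es la aceleración. Usando a(0) = 0, obtenemos a(t) = -16·sin(4·t). Usando a(t) = -16·sin(4·t) y sustituyendo t = pi/4, encontramos a = 0.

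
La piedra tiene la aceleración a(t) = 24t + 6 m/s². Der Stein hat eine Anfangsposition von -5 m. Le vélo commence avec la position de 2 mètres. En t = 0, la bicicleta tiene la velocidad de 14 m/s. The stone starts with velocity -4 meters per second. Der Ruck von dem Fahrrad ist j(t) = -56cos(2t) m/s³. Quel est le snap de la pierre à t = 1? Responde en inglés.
Starting from acceleration a(t) = 24·t + 6, we take 2 derivatives. Taking d/dt of a(t), we find j(t) = 24. Taking d/dt of j(t), we find s(t) = 0. Using s(t) = 0 and substituting t = 1, we find s = 0.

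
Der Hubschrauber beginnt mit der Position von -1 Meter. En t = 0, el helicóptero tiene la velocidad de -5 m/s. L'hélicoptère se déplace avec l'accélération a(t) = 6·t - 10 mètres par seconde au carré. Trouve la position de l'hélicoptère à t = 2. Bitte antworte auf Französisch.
Nous devons trouver la primitive de notre équation de l'accélération a(t) = 6·t - 10 2 fois. L'intégrale de l'accélération est la vitesse. En utilisant v(0) = -5, nous obtenons v(t) = 3·t^2 - 10·t - 5. La primitive de la vitesse, avec x(0) = -1, donne la position: x(t) = t^3 - 5·t^2 - 5·t - 1. Nous avons la position x(t) = t^3 - 5·t^2 - 5·t - 1. En substituant t = 2: x(2) = -23.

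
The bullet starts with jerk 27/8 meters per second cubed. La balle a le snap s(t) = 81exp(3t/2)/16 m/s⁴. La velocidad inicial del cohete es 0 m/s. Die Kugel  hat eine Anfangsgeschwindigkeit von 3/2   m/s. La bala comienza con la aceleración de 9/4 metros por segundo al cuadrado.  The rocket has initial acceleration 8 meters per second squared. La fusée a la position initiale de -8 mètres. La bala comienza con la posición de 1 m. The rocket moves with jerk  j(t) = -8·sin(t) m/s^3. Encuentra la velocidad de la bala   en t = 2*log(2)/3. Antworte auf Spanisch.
Debemos encontrar la integral de nuestra ecuación del snap s(t) = 81·exp(3·t/2)/16 3 veces. Integrando el snap y usando la condición inicial j(0) = 27/8, obtenemos j(t) = 27·exp(3·t/2)/8. Tomando ∫j(t)dt y aplicando a(0) = 9/4, encontramos a(t) = 9·exp(3·t/2)/4. Tomando ∫a(t)dt y aplicando v(0) = 3/2, encontramos v(t) = 3·exp(3·t/2)/2. De la ecuación de la velocidad v(t) = 3·exp(3·t/2)/2, sustituimos t = 2*log(2)/3 para obtener v = 3.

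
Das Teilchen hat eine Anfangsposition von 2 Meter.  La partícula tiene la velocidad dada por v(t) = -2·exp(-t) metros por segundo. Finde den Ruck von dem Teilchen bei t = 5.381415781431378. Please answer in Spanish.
Para resolver esto, necesitamos tomar 2 derivadas de nuestra ecuación de la velocidad v(t) = -2·exp(-t). La derivada de la velocidad da la aceleración: a(t) = 2·exp(-t). La derivada de la aceleración da la sacudida: j(t) = -2·exp(-t). Usando j(t) = -2·exp(-t) y sustituyendo t = 5.381415781431378, encontramos j = -0.00920260575426217.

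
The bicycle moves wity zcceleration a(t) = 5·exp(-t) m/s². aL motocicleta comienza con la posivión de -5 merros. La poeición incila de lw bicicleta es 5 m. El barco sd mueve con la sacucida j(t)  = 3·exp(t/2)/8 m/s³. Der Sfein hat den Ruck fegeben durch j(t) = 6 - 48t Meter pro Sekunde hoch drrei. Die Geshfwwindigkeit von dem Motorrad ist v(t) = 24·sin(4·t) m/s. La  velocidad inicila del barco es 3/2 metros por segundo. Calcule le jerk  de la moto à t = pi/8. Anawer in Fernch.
Pour résoudre ceci, nous devons prendre 2 dérivées de notre équation de la vitesse v(t) = 24·sin(4·t). En dérivant la vitesse, nous obtenons l'accélération: a(t) = 96·cos(4·t). En prenant d/dt de a(t), nous trouvons j(t) = -384·sin(4·t). Nous avons le jerk j(t) = -384·sin(4·t). En substituant t = pi/8: j(pi/8) = -384.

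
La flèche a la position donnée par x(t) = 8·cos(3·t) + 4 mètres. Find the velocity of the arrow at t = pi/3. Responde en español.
Partiendo de la posición x(t) = 8·cos(3·t) + 4, tomamos 1 derivada. Tomando d/dt de x(t), encontramos v(t) = -24·sin(3·t). Usando v(t) = -24·sin(3·t) y sustituyendo t = pi/3, encontramos v = 0.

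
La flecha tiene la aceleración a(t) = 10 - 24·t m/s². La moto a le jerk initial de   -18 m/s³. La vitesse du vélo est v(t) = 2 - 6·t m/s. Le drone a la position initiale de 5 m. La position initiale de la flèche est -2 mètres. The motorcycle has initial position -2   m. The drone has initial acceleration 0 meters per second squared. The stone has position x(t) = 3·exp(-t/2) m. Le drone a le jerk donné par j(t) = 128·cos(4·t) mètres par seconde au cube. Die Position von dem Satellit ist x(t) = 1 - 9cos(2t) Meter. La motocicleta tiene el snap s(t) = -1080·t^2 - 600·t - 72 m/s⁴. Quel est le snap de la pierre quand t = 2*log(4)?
Nous devons dériver notre équation de la position x(t) = 3·exp(-t/2) 4 fois. En prenant d/dt de x(t), nous trouvons v(t) = -3·exp(-t/2)/2. En dérivant la vitesse, nous obtenons l'accélération: a(t) = 3·exp(-t/2)/4. La dérivée de l'accélération donne le jerk: j(t) = -3·exp(-t/2)/8. En prenant d/dt de j(t), nous trouvons s(t) = 3·exp(-t/2)/16. Nous avons le snap s(t) = 3·exp(-t/2)/16. En substituant t = 2*log(4): s(2*log(4)) = 3/64.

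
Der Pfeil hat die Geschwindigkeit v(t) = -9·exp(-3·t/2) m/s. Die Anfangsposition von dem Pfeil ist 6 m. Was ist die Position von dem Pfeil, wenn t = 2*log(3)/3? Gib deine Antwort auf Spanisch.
Necesitamos integrar nuestra ecuación de la velocidad v(t) = -9·exp(-3·t/2) 1 vez. Integrando la velocidad y usando la condición inicial x(0) = 6, obtenemos x(t) = 6·exp(-3·t/2). De la ecuación de la posición x(t) = 6·exp(-3·t/2), sustituimos t = 2*log(3)/3 para obtener x = 2.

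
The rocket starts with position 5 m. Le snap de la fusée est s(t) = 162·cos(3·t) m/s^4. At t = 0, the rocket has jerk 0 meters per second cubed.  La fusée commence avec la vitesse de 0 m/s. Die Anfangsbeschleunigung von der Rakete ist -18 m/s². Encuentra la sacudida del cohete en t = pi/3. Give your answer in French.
Nous devons trouver l'intégrale de notre équation du snap s(t) = 162·cos(3·t) 1 fois. La primitive du snap, avec j(0) = 0, donne le jerk: j(t) = 54·sin(3·t). Nous avons le jerk j(t) = 54·sin(3·t). En substituant t = pi/3: j(pi/3) = 0.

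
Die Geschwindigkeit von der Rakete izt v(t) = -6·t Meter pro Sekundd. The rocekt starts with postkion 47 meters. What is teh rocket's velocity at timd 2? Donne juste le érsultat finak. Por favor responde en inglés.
The velocity at t = 2 is v = -12.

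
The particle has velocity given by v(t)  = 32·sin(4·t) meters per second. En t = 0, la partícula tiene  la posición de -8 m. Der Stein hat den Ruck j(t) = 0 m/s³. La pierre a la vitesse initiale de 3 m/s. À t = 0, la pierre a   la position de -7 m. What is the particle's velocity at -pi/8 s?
From the given velocity equation v(t) = 32·sin(4·t), we substitute t = -pi/8 to get v = -32.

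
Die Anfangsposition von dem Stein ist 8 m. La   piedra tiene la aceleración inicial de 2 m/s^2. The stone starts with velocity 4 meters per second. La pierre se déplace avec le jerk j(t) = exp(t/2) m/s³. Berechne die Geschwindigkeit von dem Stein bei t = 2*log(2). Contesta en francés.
Nous devons trouver l'intégrale de notre équation du jerk j(t) = exp(t/2) 2 fois. En prenant ∫j(t)dt et en appliquant a(0) = 2, nous trouvons a(t) = 2·exp(t/2). La primitive de l'accélération est la vitesse. En utilisant v(0) = 4, nous obtenons v(t) = 4·exp(t/2). Nous avons la vitesse v(t) = 4·exp(t/2). En substituant t = 2*log(2): v(2*log(2)) = 8.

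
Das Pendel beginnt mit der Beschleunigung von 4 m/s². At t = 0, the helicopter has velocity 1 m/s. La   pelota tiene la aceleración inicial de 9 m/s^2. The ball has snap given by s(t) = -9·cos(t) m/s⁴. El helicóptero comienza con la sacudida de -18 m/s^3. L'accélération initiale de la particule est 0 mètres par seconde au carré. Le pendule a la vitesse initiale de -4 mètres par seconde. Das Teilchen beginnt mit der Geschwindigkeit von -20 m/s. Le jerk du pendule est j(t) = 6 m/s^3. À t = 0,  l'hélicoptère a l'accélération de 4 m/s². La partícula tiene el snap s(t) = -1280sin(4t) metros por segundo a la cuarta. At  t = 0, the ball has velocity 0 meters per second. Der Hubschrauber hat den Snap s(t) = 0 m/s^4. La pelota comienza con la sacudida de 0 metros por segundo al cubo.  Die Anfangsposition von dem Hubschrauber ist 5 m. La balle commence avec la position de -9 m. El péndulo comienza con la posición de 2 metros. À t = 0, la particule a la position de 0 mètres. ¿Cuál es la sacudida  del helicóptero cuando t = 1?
Necesitamos integrar nuestra ecuación del snap s(t) = 0 1 vez. Tomando ∫s(t)dt y aplicando j(0) = -18, encontramos j(t) = -18. Tenemos la sacudida j(t) = -18. Sustituyendo t = 1: j(1) = -18.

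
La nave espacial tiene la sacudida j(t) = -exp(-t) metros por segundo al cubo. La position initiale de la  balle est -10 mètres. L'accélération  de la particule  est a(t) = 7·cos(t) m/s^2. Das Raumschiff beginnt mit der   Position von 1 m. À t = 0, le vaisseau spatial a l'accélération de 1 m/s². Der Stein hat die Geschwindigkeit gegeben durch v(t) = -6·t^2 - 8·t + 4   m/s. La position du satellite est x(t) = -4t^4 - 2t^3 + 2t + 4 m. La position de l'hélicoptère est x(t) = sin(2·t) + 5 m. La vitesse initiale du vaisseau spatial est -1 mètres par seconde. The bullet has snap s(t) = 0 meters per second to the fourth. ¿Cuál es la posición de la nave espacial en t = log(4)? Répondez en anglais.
We need to integrate our jerk equation j(t) = -exp(-t) 3 times. The integral of jerk is acceleration. Using a(0) = 1, we get a(t) = exp(-t). Taking ∫a(t)dt and applying v(0) = -1, we find v(t) = -exp(-t). The antiderivative of velocity is position. Using x(0) = 1, we get x(t) = exp(-t). Using x(t) = exp(-t) and substituting t = log(4), we find x = 1/4.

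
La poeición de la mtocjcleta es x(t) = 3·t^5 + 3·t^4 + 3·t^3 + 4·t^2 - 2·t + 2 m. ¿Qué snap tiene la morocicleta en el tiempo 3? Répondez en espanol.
Para resolver esto, necesitamos tomar 4 derivadas de nuestra ecuación de la posición x(t) = 3·t^5 + 3·t^4 + 3·t^3 + 4·t^2 - 2·t + 2. Derivando la posición, obtenemos la velocidad: v(t) = 15·t^4 + 12·t^3 + 9·t^2 + 8·t - 2. La derivada de la velocidad da la aceleración: a(t) = 60·t^3 + 36·t^2 + 18·t + 8. Derivando la aceleración, obtenemos la sacudida: j(t) = 180·t^2 + 72·t + 18. Derivando la sacudida, obtenemos el snap: s(t) = 360·t + 72. De la ecuación del snap s(t) = 360·t + 72, sustituimos t = 3 para obtener s = 1152.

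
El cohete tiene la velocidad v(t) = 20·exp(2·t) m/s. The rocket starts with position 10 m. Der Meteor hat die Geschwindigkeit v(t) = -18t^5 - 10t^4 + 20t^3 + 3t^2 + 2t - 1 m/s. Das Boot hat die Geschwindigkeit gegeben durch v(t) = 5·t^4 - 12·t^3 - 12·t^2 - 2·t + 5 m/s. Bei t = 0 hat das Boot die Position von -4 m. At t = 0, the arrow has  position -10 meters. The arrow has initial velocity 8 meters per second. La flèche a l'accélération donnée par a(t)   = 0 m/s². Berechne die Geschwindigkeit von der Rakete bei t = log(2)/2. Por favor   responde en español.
De la ecuación de la velocidad v(t) = 20·exp(2·t), sustituimos t = log(2)/2 para obtener v = 40.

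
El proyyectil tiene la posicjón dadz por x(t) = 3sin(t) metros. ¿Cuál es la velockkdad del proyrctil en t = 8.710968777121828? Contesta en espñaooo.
Partiendo de la posición x(t) = 3·sin(t), tomamos 1 derivada. Derivando la posición, obtenemos la velocidad: v(t) = 3·cos(t). De la ecuación de la velocidad v(t) = 3·cos(t), sustituimos t = 8.710968777121828 para obtener v = -2.26762027677087.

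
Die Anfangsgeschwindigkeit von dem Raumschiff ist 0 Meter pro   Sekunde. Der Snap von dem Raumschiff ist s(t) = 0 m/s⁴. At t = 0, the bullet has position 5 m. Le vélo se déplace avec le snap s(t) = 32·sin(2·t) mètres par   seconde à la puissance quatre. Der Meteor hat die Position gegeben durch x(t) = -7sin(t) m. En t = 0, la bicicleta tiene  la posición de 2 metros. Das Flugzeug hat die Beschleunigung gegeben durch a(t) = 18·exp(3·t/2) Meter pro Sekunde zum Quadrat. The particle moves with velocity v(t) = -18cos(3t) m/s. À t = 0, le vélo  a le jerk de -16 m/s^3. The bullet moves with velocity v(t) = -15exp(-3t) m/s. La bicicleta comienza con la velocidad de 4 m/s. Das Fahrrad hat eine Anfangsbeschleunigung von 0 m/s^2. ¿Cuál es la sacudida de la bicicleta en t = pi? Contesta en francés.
En partant du snap s(t) = 32·sin(2·t), nous prenons 1 intégrale. L'intégrale du snap est le jerk. En utilisant j(0) = -16, nous obtenons j(t) = -16·cos(2·t). En utilisant j(t) = -16·cos(2·t) et en substituant t = pi, nous trouvons j = -16.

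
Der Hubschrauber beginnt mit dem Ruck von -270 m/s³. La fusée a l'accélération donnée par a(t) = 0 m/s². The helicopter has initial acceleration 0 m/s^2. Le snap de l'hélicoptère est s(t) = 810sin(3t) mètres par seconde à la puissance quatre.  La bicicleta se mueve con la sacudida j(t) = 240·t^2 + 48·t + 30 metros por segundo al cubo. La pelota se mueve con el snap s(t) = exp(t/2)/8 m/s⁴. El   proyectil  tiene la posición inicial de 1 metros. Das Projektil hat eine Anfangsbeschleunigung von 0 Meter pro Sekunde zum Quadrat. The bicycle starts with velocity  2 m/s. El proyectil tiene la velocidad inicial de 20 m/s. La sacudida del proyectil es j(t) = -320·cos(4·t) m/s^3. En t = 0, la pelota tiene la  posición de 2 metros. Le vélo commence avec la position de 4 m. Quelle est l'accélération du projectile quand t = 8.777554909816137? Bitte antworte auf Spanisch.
Para resolver esto, necesitamos tomar 1 integral de nuestra ecuación de la sacudida j(t) = -320·cos(4·t). Integrando la sacudida y usando la condición inicial a(0) = 0, obtenemos a(t) = -80·sin(4·t). Usando a(t) = -80·sin(4·t) y sustituyendo t = 8.777554909816137, encontramos a = 41.9990015967435.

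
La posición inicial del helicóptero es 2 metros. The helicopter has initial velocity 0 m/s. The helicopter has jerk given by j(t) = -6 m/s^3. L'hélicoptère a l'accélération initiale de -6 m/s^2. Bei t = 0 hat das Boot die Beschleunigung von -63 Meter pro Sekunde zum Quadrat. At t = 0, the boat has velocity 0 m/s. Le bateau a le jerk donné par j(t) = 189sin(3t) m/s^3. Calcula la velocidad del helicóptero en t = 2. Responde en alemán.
Wir müssen das Integral unserer Gleichung für den Ruck j(t) = -6 2-mal finden. Das Integral von dem Ruck, mit a(0) = -6, ergibt die Beschleunigung: a(t) = -6·t - 6. Mit ∫a(t)dt und Anwendung von v(0) = 0, finden wir v(t) = 3·t·(-t - 2). Aus der Gleichung für die Geschwindigkeit v(t) = 3·t·(-t - 2), setzen wir t = 2 ein und erhalten v = -24.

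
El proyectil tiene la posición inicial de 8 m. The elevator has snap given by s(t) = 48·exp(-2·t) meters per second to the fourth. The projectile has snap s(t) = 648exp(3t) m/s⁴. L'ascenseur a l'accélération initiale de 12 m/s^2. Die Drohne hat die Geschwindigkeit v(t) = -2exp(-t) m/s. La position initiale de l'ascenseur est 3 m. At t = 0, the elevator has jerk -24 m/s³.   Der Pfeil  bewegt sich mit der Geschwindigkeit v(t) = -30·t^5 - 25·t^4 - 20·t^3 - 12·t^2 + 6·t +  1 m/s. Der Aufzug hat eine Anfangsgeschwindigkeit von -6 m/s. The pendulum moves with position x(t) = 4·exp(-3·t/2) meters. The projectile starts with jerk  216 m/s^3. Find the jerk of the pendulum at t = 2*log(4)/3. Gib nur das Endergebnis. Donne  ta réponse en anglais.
j(2*log(4)/3) = -27/8.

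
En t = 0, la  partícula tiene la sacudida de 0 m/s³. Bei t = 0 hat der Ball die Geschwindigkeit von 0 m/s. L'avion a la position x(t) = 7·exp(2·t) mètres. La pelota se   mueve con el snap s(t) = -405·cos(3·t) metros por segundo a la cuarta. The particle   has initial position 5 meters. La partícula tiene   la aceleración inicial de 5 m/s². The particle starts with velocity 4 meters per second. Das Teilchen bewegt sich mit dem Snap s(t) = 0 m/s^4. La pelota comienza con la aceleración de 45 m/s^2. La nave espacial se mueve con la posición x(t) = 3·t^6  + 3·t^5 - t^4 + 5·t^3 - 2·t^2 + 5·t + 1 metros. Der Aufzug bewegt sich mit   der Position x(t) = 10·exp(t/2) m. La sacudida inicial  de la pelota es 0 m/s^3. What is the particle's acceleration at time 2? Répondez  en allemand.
Um dies zu lösen, müssen wir 2 Integrale unserer Gleichung für den Snap s(t) = 0 finden. Die Stammfunktion von dem Snap, mit j(0) = 0, ergibt den Ruck: j(t) = 0. Durch Integration von dem Ruck und Verwendung der Anfangsbedingung a(0) = 5, erhalten wir a(t) = 5. Wir haben die Beschleunigung a(t) = 5. Durch Einsetzen von t = 2: a(2) = 5.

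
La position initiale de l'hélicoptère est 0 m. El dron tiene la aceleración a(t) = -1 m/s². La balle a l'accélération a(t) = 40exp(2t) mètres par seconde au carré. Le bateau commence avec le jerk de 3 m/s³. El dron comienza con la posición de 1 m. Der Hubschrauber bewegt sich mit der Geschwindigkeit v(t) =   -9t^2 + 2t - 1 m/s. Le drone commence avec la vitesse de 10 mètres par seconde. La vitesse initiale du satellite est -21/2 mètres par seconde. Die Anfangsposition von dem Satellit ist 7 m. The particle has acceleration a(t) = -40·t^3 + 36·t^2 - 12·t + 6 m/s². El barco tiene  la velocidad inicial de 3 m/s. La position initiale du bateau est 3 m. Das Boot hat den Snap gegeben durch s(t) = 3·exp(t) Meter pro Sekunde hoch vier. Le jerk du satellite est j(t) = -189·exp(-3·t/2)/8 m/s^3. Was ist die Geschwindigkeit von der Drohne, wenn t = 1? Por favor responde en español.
Partiendo de la aceleración a(t) = -1, tomamos 1 integral. Tomando ∫a(t)dt y aplicando v(0) = 10, encontramos v(t) = 10 - t. De la ecuación de la velocidad v(t) = 10 - t, sustituimos t = 1 para obtener v = 9.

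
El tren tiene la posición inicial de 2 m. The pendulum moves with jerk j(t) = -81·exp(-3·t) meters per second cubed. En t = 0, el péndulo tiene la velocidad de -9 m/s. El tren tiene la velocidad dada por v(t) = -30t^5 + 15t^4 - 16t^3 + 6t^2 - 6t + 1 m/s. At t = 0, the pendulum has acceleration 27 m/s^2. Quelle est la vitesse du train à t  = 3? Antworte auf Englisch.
Using v(t) = -30·t^5 + 15·t^4 - 16·t^3 + 6·t^2 - 6·t + 1 and substituting t = 3, we find v = -6470.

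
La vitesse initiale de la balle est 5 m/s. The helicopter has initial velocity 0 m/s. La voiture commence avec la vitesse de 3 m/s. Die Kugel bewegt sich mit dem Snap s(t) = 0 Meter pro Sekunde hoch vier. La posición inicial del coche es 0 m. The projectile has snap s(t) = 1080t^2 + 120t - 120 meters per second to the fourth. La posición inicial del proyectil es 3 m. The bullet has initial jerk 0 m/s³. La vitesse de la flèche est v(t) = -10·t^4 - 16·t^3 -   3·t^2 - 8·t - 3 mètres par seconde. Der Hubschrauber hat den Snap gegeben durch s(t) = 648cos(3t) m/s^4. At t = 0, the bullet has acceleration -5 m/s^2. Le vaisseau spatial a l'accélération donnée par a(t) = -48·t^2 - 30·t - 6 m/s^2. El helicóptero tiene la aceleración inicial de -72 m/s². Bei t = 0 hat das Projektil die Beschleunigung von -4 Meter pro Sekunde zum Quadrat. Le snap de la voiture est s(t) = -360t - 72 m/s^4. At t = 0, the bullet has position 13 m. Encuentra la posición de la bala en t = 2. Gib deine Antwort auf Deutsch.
Wir müssen das Integral unserer Gleichung für den Snap s(t) = 0 4-mal finden. Das Integral von dem Snap ist der Ruck. Mit j(0) = 0 erhalten wir j(t) = 0. Mit ∫j(t)dt und Anwendung von a(0) = -5, finden wir a(t) = -5. Die Stammfunktion von der Beschleunigung, mit v(0) = 5, ergibt die Geschwindigkeit: v(t) = 5 - 5·t. Die Stammfunktion von der Geschwindigkeit ist die Position. Mit x(0) = 13 erhalten wir x(t) = -5·t^2/2 + 5·t + 13. Mit x(t) = -5·t^2/2 + 5·t + 13 und Einsetzen von t = 2, finden wir x = 13.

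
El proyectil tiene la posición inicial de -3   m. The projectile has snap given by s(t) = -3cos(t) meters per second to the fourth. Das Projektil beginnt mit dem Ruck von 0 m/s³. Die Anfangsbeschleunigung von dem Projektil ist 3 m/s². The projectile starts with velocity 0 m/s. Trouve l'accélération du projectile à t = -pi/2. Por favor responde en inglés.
To find the answer, we compute 2 antiderivatives of s(t) = -3·cos(t). Integrating snap and using the initial condition j(0) = 0, we get j(t) = -3·sin(t). The integral of jerk is acceleration. Using a(0) = 3, we get a(t) = 3·cos(t). From the given acceleration equation a(t) = 3·cos(t), we substitute t = -pi/2 to get a = 0.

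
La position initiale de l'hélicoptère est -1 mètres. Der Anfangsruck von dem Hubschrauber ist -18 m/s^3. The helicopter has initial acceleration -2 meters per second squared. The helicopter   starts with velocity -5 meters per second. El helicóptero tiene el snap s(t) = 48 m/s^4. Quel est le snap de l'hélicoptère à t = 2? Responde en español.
Tenemos el snap s(t) = 48. Sustituyendo t = 2: s(2) = 48.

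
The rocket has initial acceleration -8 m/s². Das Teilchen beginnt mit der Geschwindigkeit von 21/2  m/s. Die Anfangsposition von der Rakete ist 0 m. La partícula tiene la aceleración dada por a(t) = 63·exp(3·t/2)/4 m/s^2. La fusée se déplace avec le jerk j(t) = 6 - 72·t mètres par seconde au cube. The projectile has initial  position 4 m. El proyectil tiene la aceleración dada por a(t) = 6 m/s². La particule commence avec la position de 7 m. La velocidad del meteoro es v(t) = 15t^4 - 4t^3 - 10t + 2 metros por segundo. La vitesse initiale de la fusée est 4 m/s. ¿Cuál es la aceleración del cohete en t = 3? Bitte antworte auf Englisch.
To find the answer, we compute 1 integral of j(t) = 6 - 72·t. Taking ∫j(t)dt and applying a(0) = -8, we find a(t) = -36·t^2 + 6·t - 8. From the given acceleration equation a(t) = -36·t^2 + 6·t - 8, we substitute t = 3 to get a = -314.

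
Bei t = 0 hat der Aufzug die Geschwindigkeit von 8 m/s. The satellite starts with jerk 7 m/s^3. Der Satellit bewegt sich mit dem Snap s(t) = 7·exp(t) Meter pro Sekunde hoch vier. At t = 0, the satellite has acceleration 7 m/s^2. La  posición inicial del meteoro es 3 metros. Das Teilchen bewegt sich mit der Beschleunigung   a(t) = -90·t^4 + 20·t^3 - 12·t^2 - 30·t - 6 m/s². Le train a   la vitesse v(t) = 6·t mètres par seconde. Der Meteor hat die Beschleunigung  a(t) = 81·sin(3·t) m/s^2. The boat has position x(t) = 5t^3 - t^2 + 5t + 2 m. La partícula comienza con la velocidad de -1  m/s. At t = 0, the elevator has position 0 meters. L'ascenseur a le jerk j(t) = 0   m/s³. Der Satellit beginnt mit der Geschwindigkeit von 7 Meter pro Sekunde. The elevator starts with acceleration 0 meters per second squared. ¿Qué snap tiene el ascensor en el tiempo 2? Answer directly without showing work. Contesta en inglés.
The snap at t = 2 is s = 0.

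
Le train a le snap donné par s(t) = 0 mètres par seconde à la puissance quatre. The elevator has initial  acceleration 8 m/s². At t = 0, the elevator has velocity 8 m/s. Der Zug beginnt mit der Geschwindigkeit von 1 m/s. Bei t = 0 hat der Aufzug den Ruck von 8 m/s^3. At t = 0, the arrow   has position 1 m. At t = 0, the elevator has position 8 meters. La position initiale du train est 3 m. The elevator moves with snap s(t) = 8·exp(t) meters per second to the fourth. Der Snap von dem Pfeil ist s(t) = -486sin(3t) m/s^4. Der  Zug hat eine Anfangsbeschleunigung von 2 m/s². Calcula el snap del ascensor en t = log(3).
De la ecuación del snap s(t) = 8·exp(t), sustituimos t = log(3) para obtener s = 24.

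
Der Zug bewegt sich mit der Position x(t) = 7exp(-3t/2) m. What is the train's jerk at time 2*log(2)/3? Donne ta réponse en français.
Pour résoudre ceci, nous devons prendre 3 dérivées de notre équation de la position x(t) = 7·exp(-3·t/2). En prenant d/dt de x(t), nous trouvons v(t) = -21·exp(-3·t/2)/2. En dérivant la vitesse, nous obtenons l'accélération: a(t) = 63·exp(-3·t/2)/4. La dérivée de l'accélération donne le jerk: j(t) = -189·exp(-3·t/2)/8. Nous avons le jerk j(t) = -189·exp(-3·t/2)/8. En substituant t = 2*log(2)/3: j(2*log(2)/3) = -189/16.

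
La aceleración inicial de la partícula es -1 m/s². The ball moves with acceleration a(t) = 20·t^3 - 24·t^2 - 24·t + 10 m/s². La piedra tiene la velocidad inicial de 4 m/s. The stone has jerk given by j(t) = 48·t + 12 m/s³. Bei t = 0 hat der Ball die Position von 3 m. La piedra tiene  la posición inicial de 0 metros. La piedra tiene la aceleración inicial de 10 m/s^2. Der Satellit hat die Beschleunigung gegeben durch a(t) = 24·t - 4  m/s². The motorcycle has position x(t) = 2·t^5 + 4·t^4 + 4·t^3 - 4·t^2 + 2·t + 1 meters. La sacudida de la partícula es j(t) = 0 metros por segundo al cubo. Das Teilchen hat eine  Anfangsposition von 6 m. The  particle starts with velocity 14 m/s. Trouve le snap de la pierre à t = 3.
Nous devons dériver notre équation du jerk j(t) = 48·t + 12 1 fois. En dérivant le jerk, nous obtenons le snap: s(t) = 48. Nous avons le snap s(t) = 48. En substituant t = 3: s(3) = 48.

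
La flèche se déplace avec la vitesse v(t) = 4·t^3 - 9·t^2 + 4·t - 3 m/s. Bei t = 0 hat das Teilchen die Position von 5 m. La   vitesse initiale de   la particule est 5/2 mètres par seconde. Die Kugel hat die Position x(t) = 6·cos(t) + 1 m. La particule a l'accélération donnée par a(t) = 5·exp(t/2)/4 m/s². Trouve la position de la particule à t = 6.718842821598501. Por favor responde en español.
Para resolver esto, necesitamos tomar 2 antiderivadas de nuestra ecuación de la aceleración a(t) = 5·exp(t/2)/4. La integral de la aceleración es la velocidad. Usando v(0) = 5/2, obtenemos v(t) = 5·exp(t/2)/2. La antiderivada de la velocidad es la posición. Usando x(0) = 5, obtenemos x(t) = 5·exp(t/2). Tenemos la posición x(t) = 5·exp(t/2). Sustituyendo t = 6.718842821598501: x(6.718842821598501) = 143.862692910929.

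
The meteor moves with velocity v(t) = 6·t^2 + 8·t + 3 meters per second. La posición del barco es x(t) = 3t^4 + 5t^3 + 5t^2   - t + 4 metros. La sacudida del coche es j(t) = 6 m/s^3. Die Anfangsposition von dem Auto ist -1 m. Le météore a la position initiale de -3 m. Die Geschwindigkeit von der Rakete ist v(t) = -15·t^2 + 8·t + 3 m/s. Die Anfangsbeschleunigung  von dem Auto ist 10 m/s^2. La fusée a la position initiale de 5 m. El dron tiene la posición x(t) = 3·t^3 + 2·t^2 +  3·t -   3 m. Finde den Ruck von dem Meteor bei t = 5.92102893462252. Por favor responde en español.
Partiendo de la velocidad v(t) = 6·t^2 + 8·t + 3, tomamos 2 derivadas. La derivada de la velocidad da la aceleración: a(t) = 12·t + 8. La derivada de la aceleración da la sacudida: j(t) = 12. De la ecuación de la sacudida j(t) = 12, sustituimos t = 5.92102893462252 para obtener j = 12.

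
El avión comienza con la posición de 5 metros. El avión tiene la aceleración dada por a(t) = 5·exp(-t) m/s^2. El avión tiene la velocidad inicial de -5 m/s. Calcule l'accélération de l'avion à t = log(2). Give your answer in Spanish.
De la ecuación de la aceleración a(t) = 5·exp(-t), sustituimos t = log(2) para obtener a = 5/2.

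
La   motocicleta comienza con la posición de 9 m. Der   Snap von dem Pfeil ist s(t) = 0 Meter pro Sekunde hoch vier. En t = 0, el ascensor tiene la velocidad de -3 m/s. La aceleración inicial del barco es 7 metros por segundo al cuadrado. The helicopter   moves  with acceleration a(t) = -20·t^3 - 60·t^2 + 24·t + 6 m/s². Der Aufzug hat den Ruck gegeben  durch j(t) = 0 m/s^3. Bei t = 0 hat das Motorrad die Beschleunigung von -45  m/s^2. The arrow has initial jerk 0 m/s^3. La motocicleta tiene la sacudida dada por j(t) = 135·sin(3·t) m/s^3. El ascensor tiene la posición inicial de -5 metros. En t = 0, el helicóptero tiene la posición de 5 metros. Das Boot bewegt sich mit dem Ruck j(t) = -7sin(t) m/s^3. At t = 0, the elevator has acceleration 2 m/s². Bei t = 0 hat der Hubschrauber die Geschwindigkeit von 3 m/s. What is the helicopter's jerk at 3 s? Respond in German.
Um dies zu lösen, müssen wir 1 Ableitung unserer Gleichung für die Beschleunigung a(t) = -20·t^3 - 60·t^2 + 24·t + 6 nehmen. Die Ableitung von der Beschleunigung ergibt den Ruck: j(t) = -60·t^2 - 120·t + 24. Mit j(t) = -60·t^2 - 120·t + 24 und Einsetzen von t = 3, finden wir j = -876.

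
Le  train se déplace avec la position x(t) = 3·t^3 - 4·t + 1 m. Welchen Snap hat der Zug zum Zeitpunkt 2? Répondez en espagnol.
Debemos derivar nuestra ecuación de la posición x(t) = 3·t^3 - 4·t + 1 4 veces. Derivando la posición, obtenemos la velocidad: v(t) = 9·t^2 - 4. Tomando d/dt de v(t), encontramos a(t) = 18·t. Tomando d/dt de a(t), encontramos j(t) = 18. Derivando la sacudida, obtenemos el snap: s(t) = 0. Tenemos el snap s(t) = 0. Sustituyendo t = 2: s(2) = 0.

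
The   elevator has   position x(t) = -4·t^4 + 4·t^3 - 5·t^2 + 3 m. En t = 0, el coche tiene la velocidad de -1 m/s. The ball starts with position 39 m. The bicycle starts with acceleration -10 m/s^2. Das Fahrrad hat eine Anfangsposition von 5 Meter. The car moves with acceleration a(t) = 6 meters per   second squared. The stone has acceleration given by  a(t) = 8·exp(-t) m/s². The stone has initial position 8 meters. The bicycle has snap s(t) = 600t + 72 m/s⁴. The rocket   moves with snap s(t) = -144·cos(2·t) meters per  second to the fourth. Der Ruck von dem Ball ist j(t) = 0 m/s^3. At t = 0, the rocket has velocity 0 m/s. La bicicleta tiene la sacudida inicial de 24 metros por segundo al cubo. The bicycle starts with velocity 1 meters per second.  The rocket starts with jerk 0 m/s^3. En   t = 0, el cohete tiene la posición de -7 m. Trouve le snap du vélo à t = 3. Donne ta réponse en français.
En utilisant s(t) = 600·t + 72 et en substituant t = 3, nous trouvons s = 1872.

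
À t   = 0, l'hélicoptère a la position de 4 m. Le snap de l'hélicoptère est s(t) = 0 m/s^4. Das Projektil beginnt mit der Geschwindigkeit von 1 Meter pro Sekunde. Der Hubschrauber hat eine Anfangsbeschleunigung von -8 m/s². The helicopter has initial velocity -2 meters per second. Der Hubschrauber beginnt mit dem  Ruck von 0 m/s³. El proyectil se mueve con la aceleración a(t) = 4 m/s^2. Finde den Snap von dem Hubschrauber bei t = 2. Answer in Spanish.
De la ecuación del snap s(t) = 0, sustituimos t = 2 para obtener s = 0.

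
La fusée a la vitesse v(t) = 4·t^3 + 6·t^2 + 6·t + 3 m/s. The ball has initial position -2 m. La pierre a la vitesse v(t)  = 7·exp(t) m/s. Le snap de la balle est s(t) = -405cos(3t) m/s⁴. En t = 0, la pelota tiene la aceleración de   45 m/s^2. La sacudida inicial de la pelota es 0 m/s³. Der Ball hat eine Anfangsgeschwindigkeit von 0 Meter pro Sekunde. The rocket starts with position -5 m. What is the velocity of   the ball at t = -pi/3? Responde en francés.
Nous devons intégrer notre équation du snap s(t) = -405·cos(3·t) 3 fois. La primitive du snap est le jerk. En utilisant j(0) = 0, nous obtenons j(t) = -135·sin(3·t). La primitive du jerk, avec a(0) = 45, donne l'accélération: a(t) = 45·cos(3·t). En intégrant l'accélération et en utilisant la condition initiale v(0) = 0, nous obtenons v(t) = 15·sin(3·t). Nous avons la vitesse v(t) = 15·sin(3·t). En substituant t = -pi/3: v(-pi/3) = 0.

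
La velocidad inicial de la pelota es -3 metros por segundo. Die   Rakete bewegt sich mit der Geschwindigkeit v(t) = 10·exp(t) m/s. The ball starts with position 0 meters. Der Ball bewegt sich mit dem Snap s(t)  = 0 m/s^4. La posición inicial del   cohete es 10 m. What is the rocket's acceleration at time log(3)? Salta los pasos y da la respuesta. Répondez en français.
À t = log(3), a = 30.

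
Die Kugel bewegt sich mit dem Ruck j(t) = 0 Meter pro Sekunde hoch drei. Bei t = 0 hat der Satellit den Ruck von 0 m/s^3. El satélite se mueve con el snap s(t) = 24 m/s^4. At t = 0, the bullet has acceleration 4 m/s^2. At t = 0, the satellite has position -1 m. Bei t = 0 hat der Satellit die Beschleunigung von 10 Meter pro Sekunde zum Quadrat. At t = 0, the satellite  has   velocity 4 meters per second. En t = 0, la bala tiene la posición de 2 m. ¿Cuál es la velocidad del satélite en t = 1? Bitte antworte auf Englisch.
We must find the integral of our snap equation s(t) = 24 3 times. The integral of snap, with j(0) = 0, gives jerk: j(t) = 24·t. Taking ∫j(t)dt and applying a(0) = 10, we find a(t) = 12·t^2 + 10. The antiderivative of acceleration, with v(0) = 4, gives velocity: v(t) = 4·t^3 + 10·t + 4. Using v(t) = 4·t^3 + 10·t + 4 and substituting t = 1, we find v = 18.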